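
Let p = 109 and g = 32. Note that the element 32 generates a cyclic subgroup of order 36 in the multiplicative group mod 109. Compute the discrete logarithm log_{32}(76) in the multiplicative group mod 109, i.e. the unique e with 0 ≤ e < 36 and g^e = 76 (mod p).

9

Successive powers of 32 modulo 109:
  32^0=1  32^1=32  32^2=43  32^3=68  32^4=105  32^5=90
  32^6=46  32^7=55  32^8=16  32^9=76
So 32^9 ≡ 76 (mod 109), giving e = 9.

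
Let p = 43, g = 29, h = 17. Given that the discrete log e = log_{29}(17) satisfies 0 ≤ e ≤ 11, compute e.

4

Compute 29^0 mod 43 = 1, then multiply by 29 repeatedly:
  29^0=1  29^1=29  29^2=24  29^3=8  29^4=17
Found 17 at exponent 4.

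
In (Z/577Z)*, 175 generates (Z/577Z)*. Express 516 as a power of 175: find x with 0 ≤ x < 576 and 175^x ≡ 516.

Baby-step giant-step with m = ceil(sqrt(576)) = 24.
Baby table (175^j mod 577 for j=0..23):
  0:1  1:175  2:44  3:199  4:205  5:101  6:365  7:405
  8:481  9:510  10:392  11:514  12:515  13:113  14:157  15:356
  16:561  17:85  18:450  19:278  20:182  21:115  22:507  23:444
Giant step factor: 175^(-24) ≡ 216 (mod 577).
Scan 516·216^i mod 577 for i = 0, 1, …:
  i=0: 516   i=1: 95   i=2: 325   i=3: 383
  i=4: 217   i=5: 135   i=6: 310   i=7: 28
  i=8: 278
Match at i=8, j=19: x = 8·24 + 19 = 211.

211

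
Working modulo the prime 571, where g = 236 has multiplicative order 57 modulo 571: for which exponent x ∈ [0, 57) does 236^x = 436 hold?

Baby-step giant-step with m = ceil(sqrt(57)) = 8.
Baby table (236^j mod 571 for j=0..7):
  0:1  1:236  2:309  3:407  4:124  5:143  6:59  7:220
Giant step factor: 236^(-8) ≡ 376 (mod 571).
Scan 436·376^i mod 571 for i = 0, 1, …:
  i=0: 436   i=1: 59
Match at i=1, j=6: x = 1·8 + 6 = 14.

14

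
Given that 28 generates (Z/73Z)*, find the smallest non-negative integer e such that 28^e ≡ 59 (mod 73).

Baby-step giant-step with m = ceil(sqrt(72)) = 9.
Baby table (28^j mod 73 for j=0..8):
  0:1  1:28  2:54  3:52  4:69  5:34  6:3  7:11
  8:16
Giant step factor: 28^(-9) ≡ 22 (mod 73).
Scan 59·22^i mod 73 for i = 0, 1, …:
  i=0: 59   i=1: 57   i=2: 13   i=3: 67
  i=4: 14   i=5: 16
Match at i=5, j=8: e = 5·9 + 8 = 53.

53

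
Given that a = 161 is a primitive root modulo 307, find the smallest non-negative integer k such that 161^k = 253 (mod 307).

39

Baby-step giant-step with m = ceil(sqrt(306)) = 18.
Baby table (161^j mod 307 for j=0..17):
  0:1  1:161  2:133  3:230  4:190  5:197  6:96  7:106
  8:181  9:283  10:127  11:185  12:6  13:45  14:184  15:152
  16:219  17:261
Giant step factor: 161^(-18) ≡ 105 (mod 307).
Scan 253·105^i mod 307 for i = 0, 1, …:
  i=0: 253   i=1: 163   i=2: 230
Match at i=2, j=3: k = 2·18 + 3 = 39.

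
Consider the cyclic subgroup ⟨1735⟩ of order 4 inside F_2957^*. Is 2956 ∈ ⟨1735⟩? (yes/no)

⟨1735⟩ has order 4; its elements mod 2957 are {1, 1222, 1735, 2956}.
2956 is in this set.

yes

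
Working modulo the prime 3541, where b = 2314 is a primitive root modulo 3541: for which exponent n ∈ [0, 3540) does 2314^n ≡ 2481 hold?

2878

Baby-step giant-step with m = ceil(sqrt(3540)) = 60.
Baby table (2314^j mod 3541 for j=0..59):
  0:1  1:2314  2:604  3:2502  4:93  5:2742  6:3057  7:2521
  8:1567  9:54  10:1021  11:747  12:550  13:1481  14:2887  15:2192
  16:1576  17:3175  18:2916  19:2019  20:1387  21:1372  22:2072  23:94
  24:1515  25:120  26:1482  27:1660  28:2796  29:537  30:3268  31:2117
  32:1535  33:367  34:2939  35:2126  36:1115  37:2262  38:670  39:2963
  40:1006  41:1447  42:2113  43:2902  44:1492  45:13  46:1754  47:770
  48:657  49:1209  50:236  51:790  52:904  53:2666  54:702  55:2650
  56:2629  57:68  58:1548  59:2121
Giant step factor: 2314^(-60) ≡ 3267 (mod 3541).
Scan 2481·3267^i mod 3541 for i = 0, 1, …:
  i=0: 2481   i=1: 78   i=2: 3415   i=3: 2655
  i=4: 1976   i=5: 349   i=6: 3522   i=7: 1665
  i=8: 579   i=9: 699     …   i=46: 1571
  i=47: 1548
Match at i=47, j=58: n = 47·60 + 58 = 2878.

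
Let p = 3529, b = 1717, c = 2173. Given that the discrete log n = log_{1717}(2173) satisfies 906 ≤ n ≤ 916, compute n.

Compute 1717^906 mod 3529 = 2117, then multiply by 1717 repeatedly:
  1717^906=2117  1717^907=19  1717^908=862  1717^909=1403  1717^910=2173
Found 2173 at exponent 910.

910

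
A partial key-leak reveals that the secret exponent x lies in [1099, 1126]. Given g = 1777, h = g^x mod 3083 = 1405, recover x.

Compute 1777^1099 mod 3083 = 543, then multiply by 1777 repeatedly:
  1777^1099=543  1777^1100=3015  1777^1101=2484  1777^1102=2295  1777^1103=2489
  1777^1104=1931  1777^1105=8  1777^1106=1884  1777^1107=2813  1777^1108=1158
  1777^1109=1405
Found 1405 at exponent 1109.

1109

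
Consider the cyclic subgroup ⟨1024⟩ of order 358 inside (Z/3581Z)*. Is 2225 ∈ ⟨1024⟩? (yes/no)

2225 ∈ ⟨1024⟩ iff 2225^358 ≡ 1 (mod 3581), since |⟨1024⟩| = 358.
2225^358 mod 3581 = 1.
Since 1 = 1, 2225 lies in the subgroup.

yes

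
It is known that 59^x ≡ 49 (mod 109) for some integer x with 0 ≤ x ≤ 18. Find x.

Compute 59^0 mod 109 = 1, then multiply by 59 repeatedly:
  59^0=1  59^1=59  59^2=102  59^3=23  59^4=49
Found 49 at exponent 4.

4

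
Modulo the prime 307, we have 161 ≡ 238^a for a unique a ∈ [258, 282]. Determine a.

Compute 238^258 mod 307 = 16, then multiply by 238 repeatedly:
  238^258=16  238^259=124  238^260=40  238^261=3  238^262=100
  238^263=161
Found 161 at exponent 263.

263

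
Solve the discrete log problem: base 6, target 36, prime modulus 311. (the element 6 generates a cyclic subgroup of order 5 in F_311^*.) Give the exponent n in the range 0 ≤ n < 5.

Successive powers of 6 modulo 311:
  6^0=1  6^1=6  6^2=36
So 6^2 ≡ 36 (mod 311), giving n = 2.

2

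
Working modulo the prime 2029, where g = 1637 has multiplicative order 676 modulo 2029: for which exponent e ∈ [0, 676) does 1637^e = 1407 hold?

Baby-step giant-step with m = ceil(sqrt(676)) = 26.
Baby table (1637^j mod 2029 for j=0..25):
  0:1  1:1637  2:1489  3:664  4:1453  5:573  6:603  7:1017
  8:1049  9:679  10:1660  11:589  12:418  13:493  14:1528  15:1608
  16:683  17:92  18:458  19:1045  20:218  21:1791  22:1991  23:693
  24:230  25:1145
Giant step factor: 1637^(-26) ≡ 1723 (mod 2029).
Scan 1407·1723^i mod 2029 for i = 0, 1, …:
  i=0: 1407   i=1: 1635   i=2: 853   i=3: 723
  i=4: 1952   i=5: 1243   i=6: 1094   i=7: 21
  i=8: 1690   i=9: 255     …   i=23: 928
  i=24: 92
Match at i=24, j=17: e = 24·26 + 17 = 641.

641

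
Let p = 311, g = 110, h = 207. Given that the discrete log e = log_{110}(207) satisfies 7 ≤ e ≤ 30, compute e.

Compute 110^7 mod 311 = 207, then multiply by 110 repeatedly:
  110^7=207
Found 207 at exponent 7.

7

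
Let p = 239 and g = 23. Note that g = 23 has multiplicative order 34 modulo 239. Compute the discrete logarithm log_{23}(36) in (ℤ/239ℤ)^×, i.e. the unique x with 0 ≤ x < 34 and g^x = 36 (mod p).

12

Successive powers of 23 modulo 239:
  23^0=1  23^1=23  23^2=51  23^3=217  23^4=211  23^5=73
  23^6=6  23^7=138  23^8=67  23^9=107  23^10=71  23^11=199
  23^12=36
So 23^12 ≡ 36 (mod 239), giving x = 12.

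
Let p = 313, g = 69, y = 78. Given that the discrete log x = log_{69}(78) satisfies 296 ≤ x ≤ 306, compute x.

296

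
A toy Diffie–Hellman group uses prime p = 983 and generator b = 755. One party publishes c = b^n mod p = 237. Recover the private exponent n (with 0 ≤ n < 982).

630

Baby-step giant-step with m = ceil(sqrt(982)) = 32.
Baby table (755^j mod 983 for j=0..31):
  0:1  1:755  2:868  3:662  4:446  5:544  6:809  7:352
  8:350  9:806  10:53  11:695  12:786  13:681  14:46  15:325
  16:608  17:962  18:856  19:449  20:843  21:464  22:372  23:705
  24:472  25:514  26:768  27:853  28:150  29:205  30:444  31:17
Giant step factor: 755^(-32) ≡ 158 (mod 983).
Scan 237·158^i mod 983 for i = 0, 1, …:
  i=0: 237   i=1: 92   i=2: 774   i=3: 400
  i=4: 288   i=5: 286   i=6: 953   i=7: 175
  i=8: 126   i=9: 248     …   i=18: 189
  i=19: 372
Match at i=19, j=22: n = 19·32 + 22 = 630.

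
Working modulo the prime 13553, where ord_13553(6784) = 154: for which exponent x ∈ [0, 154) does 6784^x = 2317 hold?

Successive powers of 6784 modulo 13553:
  6784^0=1  6784^1=6784  6784^2=10221  6784^3=2116  6784^4=2317
So 6784^4 ≡ 2317 (mod 13553), giving x = 4.

4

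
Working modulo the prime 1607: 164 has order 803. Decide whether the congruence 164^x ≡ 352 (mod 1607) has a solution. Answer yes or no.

no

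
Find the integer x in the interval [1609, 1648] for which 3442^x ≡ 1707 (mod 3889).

1615

Compute 3442^1609 mod 3889 = 2857, then multiply by 3442 repeatedly:
  3442^1609=2857  3442^1610=2402  3442^1611=3559  3442^1612=3617  3442^1613=1025
  3442^1614=727  3442^1615=1707
Found 1707 at exponent 1615.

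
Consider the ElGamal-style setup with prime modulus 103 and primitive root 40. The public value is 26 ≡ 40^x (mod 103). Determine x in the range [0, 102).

86

Baby-step giant-step with m = ceil(sqrt(102)) = 11.
Baby table (40^j mod 103 for j=0..10):
  0:1  1:40  2:55  3:37  4:38  5:78  6:30  7:67
  8:2  9:80  10:7
Giant step factor: 40^(-11) ≡ 71 (mod 103).
Scan 26·71^i mod 103 for i = 0, 1, …:
  i=0: 26   i=1: 95   i=2: 50   i=3: 48
  i=4: 9   i=5: 21   i=6: 49   i=7: 80
Match at i=7, j=9: x = 7·11 + 9 = 86.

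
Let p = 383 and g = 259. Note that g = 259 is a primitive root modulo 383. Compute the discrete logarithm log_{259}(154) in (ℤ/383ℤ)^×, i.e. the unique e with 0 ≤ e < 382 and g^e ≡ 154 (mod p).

Baby-step giant-step with m = ceil(sqrt(382)) = 20.
Baby table (259^j mod 383 for j=0..19):
  0:1  1:259  2:56  3:333  4:72  5:264  6:202  7:230
  8:205  9:241  10:373  11:91  12:206  13:117  14:46  15:41
  16:278  17:381  18:248  19:271
Giant step factor: 259^(-20) ≡ 203 (mod 383).
Scan 154·203^i mod 383 for i = 0, 1, …:
  i=0: 154   i=1: 239   i=2: 259
Match at i=2, j=1: e = 2·20 + 1 = 41.

41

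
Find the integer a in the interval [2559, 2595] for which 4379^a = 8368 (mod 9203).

Compute 4379^2559 mod 9203 = 6345, then multiply by 4379 repeatedly:
  4379^2559=6345  4379^2560=898  4379^2561=2661  4379^2562=1521  4379^2563=6690
  4379^2564=2361  4379^2565=3850  4379^2566=8457  4379^2567=331  4379^2568=4578
  4379^2569=2928  4379^2570=1933  4379^2571=7050  4379^2572=5088  4379^2573=9092
  4379^2574=1690  4379^2575=1298  4379^2576=5691  4379^2577=8368
Found 8368 at exponent 2577.

2577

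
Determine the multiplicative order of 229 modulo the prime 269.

The order of 229 must divide p − 1 = 268 = 2^2 · 67.
Divisors: 1, 2, 4, 67, 134, 268.
Check each in increasing order: 229^1 ≡ 229;  229^2 ≡ 255;  229^4 ≡ 196;  229^67 ≡ 187;  229^134 ≡ 268;  229^268 ≡ 1.
Smallest exponent giving 1 is 268.

268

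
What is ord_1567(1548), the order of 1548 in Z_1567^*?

87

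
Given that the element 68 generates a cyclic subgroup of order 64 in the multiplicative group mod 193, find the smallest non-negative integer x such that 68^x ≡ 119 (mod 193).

13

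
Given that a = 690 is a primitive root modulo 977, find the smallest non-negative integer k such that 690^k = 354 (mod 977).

Baby-step giant-step with m = ceil(sqrt(976)) = 32.
Baby table (690^j mod 977 for j=0..31):
  0:1  1:690  2:301  3:566  4:717  5:368  6:877  7:367
  8:187  9:66  10:598  11:326  12:230  13:426  14:840  15:239
  16:774  17:618  18:448  19:388  20:22  21:525  22:760  23:728
  24:142  25:280  26:731  27:258  28:206  29:475  30:455  31:333
Giant step factor: 690^(-32) ≡ 67 (mod 977).
Scan 354·67^i mod 977 for i = 0, 1, …:
  i=0: 354   i=1: 270   i=2: 504   i=3: 550
  i=4: 701   i=5: 71   i=6: 849   i=7: 217
  i=8: 861   i=9: 44     …   i=21: 488
  i=22: 455
Match at i=22, j=30: k = 22·32 + 30 = 734.

734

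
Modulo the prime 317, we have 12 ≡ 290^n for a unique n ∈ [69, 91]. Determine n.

Compute 290^69 mod 317 = 46, then multiply by 290 repeatedly:
  290^69=46  290^70=26  290^71=249  290^72=251  290^73=197
  290^74=70  290^75=12
Found 12 at exponent 75.

75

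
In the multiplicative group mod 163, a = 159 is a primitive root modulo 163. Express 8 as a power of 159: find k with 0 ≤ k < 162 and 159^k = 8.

123

Baby-step giant-step with m = ceil(sqrt(162)) = 13.
Baby table (159^j mod 163 for j=0..12):
  0:1  1:159  2:16  3:99  4:93  5:117  6:21  7:79
  8:10  9:123  10:160  11:12  12:115
Giant step factor: 159^(-13) ≡ 45 (mod 163).
Scan 8·45^i mod 163 for i = 0, 1, …:
  i=0: 8   i=1: 34   i=2: 63   i=3: 64
  i=4: 109   i=5: 15   i=6: 23   i=7: 57
  i=8: 120   i=9: 21
Match at i=9, j=6: k = 9·13 + 6 = 123.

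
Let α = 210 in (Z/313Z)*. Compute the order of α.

26

The order of 210 must divide p − 1 = 312 = 2^3 · 3 · 13.
Divisors: 1, 2, 3, 4, 6, 8, 12, 13, 24, 26, 39, 52, 78, 104, 156, 312.
Check each in increasing order: 210^1 ≡ 210;  210^2 ≡ 280;  210^3 ≡ 269;  210^4 ≡ 150;  210^6 ≡ 58;  210^8 ≡ 277;  210^12 ≡ 234;  210^13 ≡ 312;  210^24 ≡ 294;  210^26 ≡ 1.
Smallest exponent giving 1 is 26.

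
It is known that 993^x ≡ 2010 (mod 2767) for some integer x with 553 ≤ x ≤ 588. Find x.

568

Compute 993^553 mod 2767 = 2638, then multiply by 993 repeatedly:
  993^553=2638  993^554=1952  993^555=1436  993^556=943  993^557=1153
  993^558=2158  993^559=1236  993^560=1567  993^561=977  993^562=1711
  993^563=85  993^564=1395  993^565=1735  993^566=1781  993^567=420
  993^568=2010
Found 2010 at exponent 568.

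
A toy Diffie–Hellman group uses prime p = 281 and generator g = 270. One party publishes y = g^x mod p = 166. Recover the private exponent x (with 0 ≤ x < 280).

131

Baby-step giant-step with m = ceil(sqrt(280)) = 17.
Baby table (270^j mod 281 for j=0..16):
  0:1  1:270  2:121  3:74  4:29  5:243  6:137  7:179
  8:279  9:22  10:39  11:133  12:223  13:76  14:7  15:204
  16:4
Giant step factor: 270^(-17) ≡ 83 (mod 281).
Scan 166·83^i mod 281 for i = 0, 1, …:
  i=0: 166   i=1: 9   i=2: 185   i=3: 181
  i=4: 130   i=5: 112   i=6: 23   i=7: 223
Match at i=7, j=12: x = 7·17 + 12 = 131.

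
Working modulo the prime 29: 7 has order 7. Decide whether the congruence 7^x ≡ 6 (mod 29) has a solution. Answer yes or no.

no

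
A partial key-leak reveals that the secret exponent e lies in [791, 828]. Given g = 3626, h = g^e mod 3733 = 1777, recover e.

Compute 3626^791 mod 3733 = 3580, then multiply by 3626 repeatedly:
  3626^791=3580  3626^792=1439  3626^793=2813  3626^794=1382  3626^795=1446
  3626^796=2064  3626^797=3132  3626^798=846  3626^799=2803  3626^800=2452
  3626^801=2679  3626^802=788  3626^803=1543  3626^804=2884  3626^805=1251
  3626^806=531  3626^807=2911  3626^808=2095  3626^809=3548  3626^810=1130
  3626^811=2279  3626^812=2525  3626^813=2334  3626^814=373  3626^815=1152
  3626^816=3658  3626^817=559  3626^818=3648  3626^819=1629  3626^820=1148
  3626^821=353  3626^822=3292  3626^823=2391  3626^824=1740  3626^825=470
  3626^826=1972  3626^827=1777
Found 1777 at exponent 827.

827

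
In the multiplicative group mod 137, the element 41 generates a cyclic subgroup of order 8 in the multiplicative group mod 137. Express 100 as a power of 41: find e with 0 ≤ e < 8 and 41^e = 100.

Successive powers of 41 modulo 137:
  41^0=1  41^1=41  41^2=37  41^3=10  41^4=136  41^5=96
  41^6=100
So 41^6 ≡ 100 (mod 137), giving e = 6.

6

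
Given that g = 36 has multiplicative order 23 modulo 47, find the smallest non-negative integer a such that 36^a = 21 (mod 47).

Successive powers of 36 modulo 47:
  36^0=1  36^1=36  36^2=27  36^3=32  36^4=24  36^5=18
  36^6=37  36^7=16  36^8=12  36^9=9  36^10=42  36^11=8
  36^12=6  36^13=28  36^14=21
So 36^14 ≡ 21 (mod 47), giving a = 14.

14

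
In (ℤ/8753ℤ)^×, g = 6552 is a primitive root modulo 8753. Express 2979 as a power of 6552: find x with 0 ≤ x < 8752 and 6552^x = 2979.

5577

Baby-step giant-step with m = ceil(sqrt(8752)) = 94.
Baby table (6552^j mod 8753 for j=0..93):
  0:1  1:6552  2:3992  3:1620  4:5604  5:7326  6:7253  7:1619
  8:7805  9:3334  10:5633  11:4768  12:479  13:4834  14:4014  15:5716
  16:5898  17:7954  18:7999  19:5237  20:1064  21:3940  22:2283  23:8092
  24:1863  25:4694  26:5799  27:7028  28:6676  29:2411  30:6460  31:5165
  32:1982  33:5365  34:8185  35:7242  36:8324  37:7658  38:3020  39:5260
  40:2959  41:8226  42:4531  43:5689  44:4054  45:5206  46:8024  47:2730
  48:4581  49:675  50:2335  51:7429  52:8128  53:1404  54:8358  55:2848
  56:7453  57:7822  58:929  59:3473  60:6049  61:8217  62:6834  63:4773
  64:6980  65:7288  66:3361  67:7477  68:7516  69:454  70:7341  71:497
  72:228  73:5846  74:8617  75:1734  76:8527  77:7258  78:8120  79:1506
  80:2681  81:7394  82:6386  83:1732  84:4176  85:8027  86:4880  87:7804
  88:5535  89:1641  90:3148  91:3628  92:6261  93:5514
Giant step factor: 6552^(-94) ≡ 4995 (mod 8753).
Scan 2979·4995^i mod 8753 for i = 0, 1, …:
  i=0: 2979   i=1: 5   i=2: 7469   i=3: 2369
  i=4: 7852   i=5: 7300   i=6: 7255   i=7: 1305
  i=8: 6243   i=9: 5599     …   i=58: 5004
  i=59: 5165
Match at i=59, j=31: x = 59·94 + 31 = 5577.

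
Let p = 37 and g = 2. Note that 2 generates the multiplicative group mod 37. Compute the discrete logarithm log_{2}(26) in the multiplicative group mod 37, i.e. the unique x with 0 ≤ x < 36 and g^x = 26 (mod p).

12

Successive powers of 2 modulo 37:
  2^0=1  2^1=2  2^2=4  2^3=8  2^4=16  2^5=32
  2^6=27  2^7=17  2^8=34  2^9=31  2^10=25  2^11=13
  2^12=26
So 2^12 ≡ 26 (mod 37), giving x = 12.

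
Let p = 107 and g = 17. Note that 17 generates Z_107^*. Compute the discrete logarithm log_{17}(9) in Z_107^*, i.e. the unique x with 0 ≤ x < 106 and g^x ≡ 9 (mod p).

Baby-step giant-step with m = ceil(sqrt(106)) = 11.
Baby table (17^j mod 107 for j=0..10):
  0:1  1:17  2:75  3:98  4:61  5:74  6:81  7:93
  8:83  9:20  10:19
Giant step factor: 17^(-11) ≡ 54 (mod 107).
Scan 9·54^i mod 107 for i = 0, 1, …:
  i=0: 9   i=1: 58   i=2: 29   i=3: 68
  i=4: 34   i=5: 17
Match at i=5, j=1: x = 5·11 + 1 = 56.

56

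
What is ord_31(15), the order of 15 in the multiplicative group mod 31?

The order of 15 must divide p − 1 = 30 = 2 · 3 · 5.
Divisors: 1, 2, 3, 5, 6, 10, 15, 30.
Check each in increasing order: 15^1 ≡ 15;  15^2 ≡ 8;  15^3 ≡ 27;  15^5 ≡ 30;  15^6 ≡ 16;  15^10 ≡ 1.
Smallest exponent giving 1 is 10.

10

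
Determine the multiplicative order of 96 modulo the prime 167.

The order of 96 must divide p − 1 = 166 = 2 · 83.
Divisors: 1, 2, 83, 166.
Check each in increasing order: 96^1 ≡ 96;  96^2 ≡ 31;  96^83 ≡ 1.
Smallest exponent giving 1 is 83.

83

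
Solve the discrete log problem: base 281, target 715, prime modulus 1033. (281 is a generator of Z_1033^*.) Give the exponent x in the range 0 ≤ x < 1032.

957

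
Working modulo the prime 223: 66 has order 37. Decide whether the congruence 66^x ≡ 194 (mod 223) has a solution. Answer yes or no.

no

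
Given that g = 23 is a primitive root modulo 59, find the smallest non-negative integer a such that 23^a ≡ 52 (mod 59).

7

Baby-step giant-step with m = ceil(sqrt(58)) = 8.
Baby table (23^j mod 59 for j=0..7):
  0:1  1:23  2:57  3:13  4:4  5:33  6:51  7:52
Giant step factor: 23^(-8) ≡ 48 (mod 59).
Scan 52·48^i mod 59 for i = 0, 1, …:
  i=0: 52
Match at i=0, j=7: a = 0·8 + 7 = 7.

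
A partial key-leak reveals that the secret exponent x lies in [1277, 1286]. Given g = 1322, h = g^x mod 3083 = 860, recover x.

1281

Compute 1322^1277 mod 3083 = 1232, then multiply by 1322 repeatedly:
  1322^1277=1232  1322^1278=880  1322^1279=1069  1322^1280=1204  1322^1281=860
Found 860 at exponent 1281.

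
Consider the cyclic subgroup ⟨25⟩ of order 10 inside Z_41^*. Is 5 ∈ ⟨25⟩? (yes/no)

⟨25⟩ has order 10; its elements mod 41 are {1, 4, 10, 16, 18, 23, 25, 31, 37, 40}.
5 is not in this set.

no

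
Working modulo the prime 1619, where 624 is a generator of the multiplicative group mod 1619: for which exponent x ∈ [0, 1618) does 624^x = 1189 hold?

468

Baby-step giant-step with m = ceil(sqrt(1618)) = 41.
Baby table (624^j mod 1619 for j=0..40):
  0:1  1:624  2:816  3:818  4:447  5:460  6:477  7:1371
  8:672  9:7  10:1130  11:855  12:869  13:1510  14:1601  15:101
  16:1502  17:1466  18:49  19:1434  20:1128  21:1226  22:856  23:1493
  24:707  25:800  26:548  27:343  28:324  29:1420  30:487  31:1135
  32:737  33:92  34:743  35:598  36:782  37:649  38:226  39:171
  40:1469
Giant step factor: 624^(-41) ≡ 906 (mod 1619).
Scan 1189·906^i mod 1619 for i = 0, 1, …:
  i=0: 1189   i=1: 599   i=2: 329   i=3: 178
  i=4: 987   i=5: 534   i=6: 1342   i=7: 1602
  i=8: 788   i=9: 1568   i=10: 745   i=11: 1466
Match at i=11, j=17: x = 11·41 + 17 = 468.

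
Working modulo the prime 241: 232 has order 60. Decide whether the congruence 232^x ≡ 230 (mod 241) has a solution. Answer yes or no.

no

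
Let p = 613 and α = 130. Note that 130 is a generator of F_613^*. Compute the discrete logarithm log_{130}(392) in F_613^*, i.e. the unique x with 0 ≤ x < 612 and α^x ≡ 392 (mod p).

455

Baby-step giant-step with m = ceil(sqrt(612)) = 25.
Baby table (130^j mod 613 for j=0..24):
  0:1  1:130  2:349  3:8  4:427  5:340  6:64  7:351
  8:268  9:512  10:356  11:305  12:418  13:396  14:601  15:279
  16:103  17:517  18:393  19:211  20:458  21:79  22:462  23:599
  24:19
Giant step factor: 130^(-25) ≡ 579 (mod 613).
Scan 392·579^i mod 613 for i = 0, 1, …:
  i=0: 392   i=1: 158   i=2: 145   i=3: 587
  i=4: 271   i=5: 594   i=6: 33   i=7: 104
  i=8: 142   i=9: 76     …   i=17: 603
  i=18: 340
Match at i=18, j=5: x = 18·25 + 5 = 455.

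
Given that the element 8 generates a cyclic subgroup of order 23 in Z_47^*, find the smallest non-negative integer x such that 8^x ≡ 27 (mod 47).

19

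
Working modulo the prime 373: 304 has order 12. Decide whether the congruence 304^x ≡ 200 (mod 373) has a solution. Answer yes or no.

yes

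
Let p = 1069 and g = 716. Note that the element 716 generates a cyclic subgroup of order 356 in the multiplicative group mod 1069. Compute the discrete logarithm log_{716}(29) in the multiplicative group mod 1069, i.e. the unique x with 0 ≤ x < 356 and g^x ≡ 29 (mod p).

160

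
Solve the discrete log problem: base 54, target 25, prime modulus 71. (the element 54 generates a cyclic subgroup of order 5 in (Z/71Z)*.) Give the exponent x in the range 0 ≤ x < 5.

Successive powers of 54 modulo 71:
  54^0=1  54^1=54  54^2=5  54^3=57  54^4=25
So 54^4 ≡ 25 (mod 71), giving x = 4.

4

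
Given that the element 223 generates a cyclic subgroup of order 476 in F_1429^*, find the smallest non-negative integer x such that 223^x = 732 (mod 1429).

311

Baby-step giant-step with m = ceil(sqrt(476)) = 22.
Baby table (223^j mod 1429 for j=0..21):
  0:1  1:223  2:1143  3:527  4:343  5:752  6:503  7:707
  8:471  9:716  10:1049  11:1000  12:76  13:1229  14:1128  15:40
  16:346  17:1421  18:1074  19:859  20:71  21:114
Giant step factor: 223^(-22) ≡ 805 (mod 1429).
Scan 732·805^i mod 1429 for i = 0, 1, …:
  i=0: 732   i=1: 512   i=2: 608   i=3: 722
  i=4: 1036   i=5: 873   i=6: 1126   i=7: 444
  i=8: 170   i=9: 1095     …   i=13: 519
  i=14: 527
Match at i=14, j=3: x = 14·22 + 3 = 311.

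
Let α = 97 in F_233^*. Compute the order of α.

The order of 97 must divide p − 1 = 232 = 2^3 · 29.
Divisors: 1, 2, 4, 8, 29, 58, 116, 232.
Check each in increasing order: 97^1 ≡ 97;  97^2 ≡ 89;  97^4 ≡ 232;  97^8 ≡ 1.
Smallest exponent giving 1 is 8.

8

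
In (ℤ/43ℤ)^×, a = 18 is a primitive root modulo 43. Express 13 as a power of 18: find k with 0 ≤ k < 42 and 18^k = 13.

4

Baby-step giant-step with m = ceil(sqrt(42)) = 7.
Baby table (18^j mod 43 for j=0..6):
  0:1  1:18  2:23  3:27  4:13  5:19  6:41
Giant step factor: 18^(-7) ≡ 37 (mod 43).
Scan 13·37^i mod 43 for i = 0, 1, …:
  i=0: 13
Match at i=0, j=4: k = 0·7 + 4 = 4.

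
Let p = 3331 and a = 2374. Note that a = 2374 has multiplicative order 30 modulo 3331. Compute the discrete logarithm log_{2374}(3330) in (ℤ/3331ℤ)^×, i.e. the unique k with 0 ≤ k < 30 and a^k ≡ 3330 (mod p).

15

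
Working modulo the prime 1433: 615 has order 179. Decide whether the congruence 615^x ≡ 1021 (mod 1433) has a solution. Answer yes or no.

1021 ∈ ⟨615⟩ iff 1021^179 ≡ 1 (mod 1433), since |⟨615⟩| = 179.
1021^179 mod 1433 = 342.
Since 342 ≠ 1, 1021 does not lie in the subgroup.

no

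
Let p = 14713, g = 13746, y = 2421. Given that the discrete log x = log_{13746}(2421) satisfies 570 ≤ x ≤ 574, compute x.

573

Compute 13746^570 mod 14713 = 14658, then multiply by 13746 repeatedly:
  13746^570=14658  13746^571=9046  13746^572=6753  13746^573=2421
Found 2421 at exponent 573.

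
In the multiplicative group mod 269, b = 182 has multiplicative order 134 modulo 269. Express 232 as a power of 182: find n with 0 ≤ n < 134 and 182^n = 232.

69

Baby-step giant-step with m = ceil(sqrt(134)) = 12.
Baby table (182^j mod 269 for j=0..11):
  0:1  1:182  2:37  3:9  4:24  5:64  6:81  7:216
  8:38  9:191  10:61  11:73
Giant step factor: 182^(-12) ≡ 41 (mod 269).
Scan 232·41^i mod 269 for i = 0, 1, …:
  i=0: 232   i=1: 97   i=2: 211   i=3: 43
  i=4: 149   i=5: 191
Match at i=5, j=9: n = 5·12 + 9 = 69.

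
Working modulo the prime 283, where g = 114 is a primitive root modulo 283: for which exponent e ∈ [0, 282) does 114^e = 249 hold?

245

Baby-step giant-step with m = ceil(sqrt(282)) = 17.
Baby table (114^j mod 283 for j=0..16):
  0:1  1:114  2:261  3:39  4:201  5:274  6:106  7:198
  8:215  9:172  10:81  11:178  12:199  13:46  14:150  15:120
  16:96
Giant step factor: 114^(-17) ≡ 213 (mod 283).
Scan 249·213^i mod 283 for i = 0, 1, …:
  i=0: 249   i=1: 116   i=2: 87   i=3: 136
  i=4: 102   i=5: 218   i=6: 22   i=7: 158
  i=8: 260   i=9: 195     …   i=13: 264
  i=14: 198
Match at i=14, j=7: e = 14·17 + 7 = 245.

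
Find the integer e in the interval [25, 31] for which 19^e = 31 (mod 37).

27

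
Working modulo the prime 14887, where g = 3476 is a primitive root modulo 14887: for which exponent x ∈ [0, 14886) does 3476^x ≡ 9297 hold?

11034

Baby-step giant-step with m = ceil(sqrt(14886)) = 123.
Baby table (3476^j mod 14887 for j=0..122):
  0:1  1:3476  2:9219  3:8420  4:78  5:3162  6:4506  7:1732
  8:6084  9:8444  10:9067  11:1113  12:13055  13:3604  14:7537  15:12379
  16:5974  17:13146  18:7293  19:12794  20:4475  21:13072  22:3148  23:503
  24:6649  25:7300  26:7352  27:9460  28:12464  29:3694  30:7750  31:8417
  32:4537  33:5279  34:9020  35:1498  36:11485  37:9813  38:3871  39:12635
  40:2610  41:6177  42:4198  43:2988  44:10049  45:5422  46:14817  47:9759
  48:9698  49:6080  50:9427  51:1965  52:12094  53:12743  54:5843  55:4400
  56:5451  57:11412  58:9144  59:799  60:8342  61:11803  62:13543  63:2774
  64:10535  65:12527  66:14264  67:7954  68:2945  69:9451  70:10954  71:10045
  72:6405  73:7715  74:5853  75:9386  76:8319  77:6290  78:9924  79:2645
  80:8741  81:14236  82:14835  83:12779  84:11883  85:8770  86:10831  87:14220
  88:3880  89:14145  90:11146  91:7522  92:4900  93:1672  94:5942  95:6123
  96:10025  97:11320  98:1979  99:1210  100:7826  101:4627  102:5492  103:5058
  104:61  105:3618  106:11540  107:7462  108:4758  109:14238  110:6900  111:1443
  112:13836  113:8926  114:2268  115:8345  116:7344  117:11426  118:13147  119:10769
  120:7126  121:12895  122:13150
Giant step factor: 3476^(-123) ≡ 8156 (mod 14887).
Scan 9297·8156^i mod 14887 for i = 0, 1, …:
  i=0: 9297   i=1: 6841   i=2: 13607   i=3: 10994
  i=4: 2663   i=5: 14182   i=6: 11289   i=7: 11876
  i=8: 5834   i=9: 3252     …   i=88: 4251
  i=89: 14220
Match at i=89, j=87: x = 89·123 + 87 = 11034.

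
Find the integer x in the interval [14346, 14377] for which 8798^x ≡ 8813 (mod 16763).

Compute 8798^14346 mod 16763 = 14951, then multiply by 8798 repeatedly:
  8798^14346=14951  8798^14347=16400  8798^14348=8059  8798^14349=12355  8798^14350=7998
  8798^14351=12093  8798^14352=16216  8798^14353=15238  8798^14354=10213  8798^14355=4294
  8798^14356=11573  8798^14357=792  8798^14358=11371  8798^14359=474  8798^14360=13028
  8798^14361=11713  8798^14362=8813
Found 8813 at exponent 14362.

14362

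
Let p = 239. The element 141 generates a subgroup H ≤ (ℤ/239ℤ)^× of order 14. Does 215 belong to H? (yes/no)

yes

215 ∈ ⟨141⟩ iff 215^14 ≡ 1 (mod 239), since |⟨141⟩| = 14.
215^14 mod 239 = 1.
Since 1 = 1, 215 lies in the subgroup.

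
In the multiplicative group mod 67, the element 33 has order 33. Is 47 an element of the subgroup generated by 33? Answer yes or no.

47 ∈ ⟨33⟩ iff 47^33 ≡ 1 (mod 67), since |⟨33⟩| = 33.
47^33 mod 67 = 1.
Since 1 = 1, 47 lies in the subgroup.

yes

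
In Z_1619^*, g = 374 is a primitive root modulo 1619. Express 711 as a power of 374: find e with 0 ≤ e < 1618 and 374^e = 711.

772

Baby-step giant-step with m = ceil(sqrt(1618)) = 41.
Baby table (374^j mod 1619 for j=0..40):
  0:1  1:374  2:642  3:496  4:938  5:1108  6:1547  7:595
  8:727  9:1525  10:462  11:1174  12:327  13:873  14:1083  15:292
  16:735  17:1279  18:741  19:285  20:1355  21:23  22:507  23:195
  24:75  25:527  26:1199  27:1582  28:733  29:531  30:1076  31:912
  32:1098  33:1045  34:651  35:624  36:240  37:715  38:275  39:853
  40:79
Giant step factor: 374^(-41) ≡ 1078 (mod 1619).
Scan 711·1078^i mod 1619 for i = 0, 1, …:
  i=0: 711   i=1: 671   i=2: 1264   i=3: 1013
  i=4: 808   i=5: 2   i=6: 537   i=7: 903
  i=8: 415   i=9: 526     …   i=17: 726
  i=18: 651
Match at i=18, j=34: e = 18·41 + 34 = 772.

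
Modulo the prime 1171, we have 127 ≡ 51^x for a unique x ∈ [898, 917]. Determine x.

Compute 51^898 mod 1171 = 290, then multiply by 51 repeatedly:
  51^898=290  51^899=738  51^900=166  51^901=269  51^902=838
  51^903=582  51^904=407  51^905=850  51^906=23  51^907=2
  51^908=102  51^909=518  51^910=656  51^911=668  51^912=109
  51^913=875  51^914=127
Found 127 at exponent 914.

914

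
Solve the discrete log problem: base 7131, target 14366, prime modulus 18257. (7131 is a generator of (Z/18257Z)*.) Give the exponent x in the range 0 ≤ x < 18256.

15156

Baby-step giant-step with m = ceil(sqrt(18256)) = 136.
Baby table (7131^j mod 18257 for j=0..135):
  0:1  1:7131  2:5416  3:7941  4:12314  5:13221  6:18060  7:982
  8:10211  9:5725  10:2323  11:6214  12:2295  13:7373  14:14960  15:4109
  16:17051  17:17318  18:4310  19:8079  20:10514  21:12092  22:241  23:2413
  24:9009  25:15053  26:10040  27:9543  28:7294  29:17578  30:14413  31:10450
  32:12133  33:500  34:5385  35:5964  36:8731  37:4391  38:1466  39:11042
  40:16318  41:11797  42:14408  43:11309  44:3310  45:15566  46:16843  47:12887
  48:9716  49:17738  50:5182  51:674  52:4703  53:17241  54:2933  55:10958
  56:1538  57:13278  58:4616  59:17582  60:6423  61:13857  62:7383  63:13242
  64:3498  65:5176  66:12659  67:8721  68:6109  69:2077  70:4660  71:2720
  72:7386  73:16378  74:1489  75:10742  76:13087  77:11870  78:5518  79:5023
  80:17036  81:1638  82:14355  83:16763  84:8374  85:14604  86:3196  87:5940
  88:1900  89:2206  90:11709  91:7618  92:9383  93:16525  94:9097  95:3586
  96:11966  97:14585  98:13763  99:12578  100:15334  101:5581  102:16108  103:11361
  104:8982  105:5086  106:9864  107:14220  108:3442  109:7494  110:1475  111:2193
  112:10291  113:10238  114:15692  115:2499  116:1537  117:6147  118:17457  119:9641
  120:12366  121:636  122:7580  123:12260  124:11544  125:17708  126:10336  127:2507
  128:3814  129:12961  130:7957  131:16868  132:8592  133:17317  134:15436  135:2663
Giant step factor: 7131^(-136) ≡ 15511 (mod 18257).
Scan 14366·15511^i mod 18257 for i = 0, 1, …:
  i=0: 14366   i=1: 4341   i=2: 1435   i=3: 3002
  i=4: 8672   i=5: 12073   i=6: 2254   i=7: 17896
  i=8: 5428   i=9: 10681     …   i=110: 3794
  i=111: 6423
Match at i=111, j=60: x = 111·136 + 60 = 15156.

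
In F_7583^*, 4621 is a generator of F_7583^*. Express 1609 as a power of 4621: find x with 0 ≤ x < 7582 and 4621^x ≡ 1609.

1865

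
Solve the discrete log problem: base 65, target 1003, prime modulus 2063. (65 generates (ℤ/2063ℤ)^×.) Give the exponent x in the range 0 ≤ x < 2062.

1852

Baby-step giant-step with m = ceil(sqrt(2062)) = 46.
Baby table (65^j mod 2063 for j=0..45):
  0:1  1:65  2:99  3:246  4:1549  5:1661  6:689  7:1462
  8:132  9:328  10:690  11:1527  12:231  13:574  14:176  15:1125
  16:920  17:2036  18:308  19:1453  20:1610  21:1500  22:539  23:2027
  24:1786  25:562  26:1459  27:2000  28:31  29:2015  30:1006  31:1437
  32:570  33:1979  34:729  35:1999  36:2029  37:1916  38:760  39:1951
  40:972  41:1290  42:1330  43:1867  44:1701  45:1226
Giant step factor: 65^(-46) ≡ 78 (mod 2063).
Scan 1003·78^i mod 2063 for i = 0, 1, …:
  i=0: 1003   i=1: 1903   i=2: 1961   i=3: 296
  i=4: 395   i=5: 1928   i=6: 1848   i=7: 1797
  i=8: 1945   i=9: 1111     …   i=39: 241
  i=40: 231
Match at i=40, j=12: x = 40·46 + 12 = 1852.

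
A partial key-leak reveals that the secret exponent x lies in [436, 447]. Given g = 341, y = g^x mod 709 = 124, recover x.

441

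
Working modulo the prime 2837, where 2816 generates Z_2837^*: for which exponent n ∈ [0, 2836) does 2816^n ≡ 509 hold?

2218

Baby-step giant-step with m = ceil(sqrt(2836)) = 54.
Baby table (2816^j mod 2837 for j=0..53):
  0:1  1:2816  2:441  3:2087  4:1565  5:1179  6:774  7:768
  8:894  9:1085  10:2748  11:1869  12:469  13:1499  14:2565  15:38
  16:2039  17:2573  18:2707  19:2730  20:2247  21:1042  22:814  23:2765
  24:1512  25:2292  26:97  27:800  28:222  29:1012  30:1444  31:883
  32:1316  33:734  34:1608  35:276  36:2715  37:2562  38:101  39:716
  40:1986  41:849  42:2030  43:2762  44:1575  45:969  46:2347  47:1779
  48:2359  49:1527  50:1977  51:1038  52:898  53:1001
Giant step factor: 2816^(-54) ≡ 1189 (mod 2837).
Scan 509·1189^i mod 2837 for i = 0, 1, …:
  i=0: 509   i=1: 920   i=2: 1635   i=3: 670
  i=4: 2270   i=5: 1043   i=6: 358   i=7: 112
  i=8: 2666   i=9: 945     …   i=40: 2824
  i=41: 1565
Match at i=41, j=4: n = 41·54 + 4 = 2218.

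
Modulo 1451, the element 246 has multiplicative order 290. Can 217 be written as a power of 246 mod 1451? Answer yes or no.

no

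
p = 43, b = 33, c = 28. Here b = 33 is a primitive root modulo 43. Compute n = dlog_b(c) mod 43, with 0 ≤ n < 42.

Successive powers of 33 modulo 43:
  33^0=1  33^1=33  33^2=14  33^3=32  33^4=24  33^5=18
  33^6=35  33^7=37  33^8=17  33^9=2  33^10=23  33^11=28
So 33^11 ≡ 28 (mod 43), giving n = 11.

11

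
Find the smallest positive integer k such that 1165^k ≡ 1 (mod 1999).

999

The order of 1165 must divide p − 1 = 1998 = 2 · 3^3 · 37.
Divisors: 1, 2, 3, 6, 9, 18, 27, 37, 54, 74, 111, 222, 333, 666, 999, 1998.
Check each in increasing order: 1165^1 ≡ 1165;  1165^2 ≡ 1903;  1165^3 ≡ 104;  1165^6 ≡ 821;  1165^9 ≡ 1426;  1165^18 ≡ 493;  1165^27 ≡ 1369;  1165^37 ≡ 1731;  1165^54 ≡ 1098;  1165^74 ≡ 1859;  1165^111 ≡ 1538;  1165^222 ≡ 627;  1165^333 ≡ 808;  1165^666 ≡ 1190;  1165^999 ≡ 1.
Smallest exponent giving 1 is 999.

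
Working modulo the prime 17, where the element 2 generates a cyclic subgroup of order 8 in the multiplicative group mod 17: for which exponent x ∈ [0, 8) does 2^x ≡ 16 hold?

4

Successive powers of 2 modulo 17:
  2^0=1  2^1=2  2^2=4  2^3=8  2^4=16
So 2^4 ≡ 16 (mod 17), giving x = 4.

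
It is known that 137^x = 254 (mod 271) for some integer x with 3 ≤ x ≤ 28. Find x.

Compute 137^3 mod 271 = 105, then multiply by 137 repeatedly:
  137^3=105  137^4=22  137^5=33  137^6=185  137^7=142
  137^8=213  137^9=184  137^10=5  137^11=143  137^12=79
  137^13=254
Found 254 at exponent 13.

13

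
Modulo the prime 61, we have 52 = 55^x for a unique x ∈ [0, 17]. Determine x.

6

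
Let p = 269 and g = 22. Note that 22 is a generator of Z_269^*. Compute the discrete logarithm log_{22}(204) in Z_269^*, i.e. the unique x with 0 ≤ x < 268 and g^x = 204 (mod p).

Baby-step giant-step with m = ceil(sqrt(268)) = 17.
Baby table (22^j mod 269 for j=0..16):
  0:1  1:22  2:215  3:157  4:226  5:130  6:170  7:243
  8:235  9:59  10:222  11:42  12:117  13:153  14:138  15:77
  16:80
Giant step factor: 22^(-17) ≡ 234 (mod 269).
Scan 204·234^i mod 269 for i = 0, 1, …:
  i=0: 204   i=1: 123   i=2: 268   i=3: 35
  i=4: 120   i=5: 104   i=6: 126   i=7: 163
  i=8: 213   i=9: 77
Match at i=9, j=15: x = 9·17 + 15 = 168.

168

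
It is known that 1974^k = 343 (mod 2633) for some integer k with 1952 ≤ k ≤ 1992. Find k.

1992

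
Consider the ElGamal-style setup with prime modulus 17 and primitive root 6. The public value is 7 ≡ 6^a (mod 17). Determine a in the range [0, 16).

Successive powers of 6 modulo 17:
  6^0=1  6^1=6  6^2=2  6^3=12  6^4=4  6^5=7
So 6^5 ≡ 7 (mod 17), giving a = 5.

5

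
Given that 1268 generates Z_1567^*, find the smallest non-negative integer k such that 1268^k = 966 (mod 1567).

Baby-step giant-step with m = ceil(sqrt(1566)) = 40.
Baby table (1268^j mod 1567 for j=0..39):
  0:1  1:1268  2:82  3:554  4:456  5:1552  6:1351  7:337
  8:1092  9:995  10:225  11:106  12:1213  13:857  14:745  15:1326
  16:1544  17:609  18:1248  19:1361  20:481  21:345  22:267  23:84
  24:1523  25:620  26:1093  27:696  28:307  29:660  30:102  31:842
  32:529  33:96  34:1069  35:37  36:1473  37:1467  38:127  39:1202
Giant step factor: 1268^(-40) ≡ 1519 (mod 1567).
Scan 966·1519^i mod 1567 for i = 0, 1, …:
  i=0: 966   i=1: 642   i=2: 524   i=3: 1487
  i=4: 706   i=5: 586   i=6: 78   i=7: 957
  i=8: 1074   i=9: 159     …   i=37: 595
  i=38: 1213
Match at i=38, j=12: k = 38·40 + 12 = 1532.

1532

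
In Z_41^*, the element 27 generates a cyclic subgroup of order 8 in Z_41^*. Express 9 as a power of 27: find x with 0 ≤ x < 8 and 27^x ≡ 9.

6

Successive powers of 27 modulo 41:
  27^0=1  27^1=27  27^2=32  27^3=3  27^4=40  27^5=14
  27^6=9
So 27^6 ≡ 9 (mod 41), giving x = 6.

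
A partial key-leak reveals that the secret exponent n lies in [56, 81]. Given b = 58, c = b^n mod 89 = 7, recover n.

75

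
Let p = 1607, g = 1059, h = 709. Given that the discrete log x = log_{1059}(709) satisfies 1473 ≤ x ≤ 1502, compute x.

Compute 1059^1473 mod 1607 = 594, then multiply by 1059 repeatedly:
  1059^1473=594  1059^1474=709
Found 709 at exponent 1474.

1474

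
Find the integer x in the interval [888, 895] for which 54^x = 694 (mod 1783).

Compute 54^888 mod 1783 = 277, then multiply by 54 repeatedly:
  54^888=277  54^889=694
Found 694 at exponent 889.

889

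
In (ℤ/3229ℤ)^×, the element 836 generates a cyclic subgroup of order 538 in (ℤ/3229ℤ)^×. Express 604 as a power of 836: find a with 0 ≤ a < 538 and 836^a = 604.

Baby-step giant-step with m = ceil(sqrt(538)) = 24.
Baby table (836^j mod 3229 for j=0..23):
  0:1  1:836  2:1432  3:2422  4:209  5:358  6:2220  7:2474
  8:1704  9:555  10:2233  11:426  12:946  13:2980  14:1721  15:1851
  16:745  17:2852  18:1270  19:2608  20:713  21:1932  22:652  23:2600
Giant step factor: 836^(-24) ≡ 956 (mod 3229).
Scan 604·956^i mod 3229 for i = 0, 1, …:
  i=0: 604   i=1: 2662   i=2: 420   i=3: 1124
  i=4: 2516   i=5: 2920   i=6: 1664   i=7: 2116
  i=8: 1542   i=9: 1728     …   i=15: 163
  i=16: 836
Match at i=16, j=1: a = 16·24 + 1 = 385.

385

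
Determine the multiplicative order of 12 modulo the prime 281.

280

The order of 12 must divide p − 1 = 280 = 2^3 · 5 · 7.
Divisors: 1, 2, 4, 5, 7, 8, 10, 14, 20, 28, 35, 40, 56, 70, 140, 280.
Check each in increasing order: 12^1 ≡ 12;  12^2 ≡ 144;  12^4 ≡ 223;  12^5 ≡ 147;  12^7 ≡ 93;  12^8 ≡ 273;  12^10 ≡ 253;  12^14 ≡ 219;  12^20 ≡ 222;  12^28 ≡ 191;  12^35 ≡ 60;  12^40 ≡ 109;  12^56 ≡ 232;  12^70 ≡ 228;  12^140 ≡ 280;  12^280 ≡ 1.
Smallest exponent giving 1 is 280.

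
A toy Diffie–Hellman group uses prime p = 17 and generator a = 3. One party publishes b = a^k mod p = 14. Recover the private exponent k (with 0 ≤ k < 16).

Successive powers of 3 modulo 17:
  3^0=1  3^1=3  3^2=9  3^3=10  3^4=13  3^5=5
  3^6=15  3^7=11  3^8=16  3^9=14
So 3^9 ≡ 14 (mod 17), giving k = 9.

9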